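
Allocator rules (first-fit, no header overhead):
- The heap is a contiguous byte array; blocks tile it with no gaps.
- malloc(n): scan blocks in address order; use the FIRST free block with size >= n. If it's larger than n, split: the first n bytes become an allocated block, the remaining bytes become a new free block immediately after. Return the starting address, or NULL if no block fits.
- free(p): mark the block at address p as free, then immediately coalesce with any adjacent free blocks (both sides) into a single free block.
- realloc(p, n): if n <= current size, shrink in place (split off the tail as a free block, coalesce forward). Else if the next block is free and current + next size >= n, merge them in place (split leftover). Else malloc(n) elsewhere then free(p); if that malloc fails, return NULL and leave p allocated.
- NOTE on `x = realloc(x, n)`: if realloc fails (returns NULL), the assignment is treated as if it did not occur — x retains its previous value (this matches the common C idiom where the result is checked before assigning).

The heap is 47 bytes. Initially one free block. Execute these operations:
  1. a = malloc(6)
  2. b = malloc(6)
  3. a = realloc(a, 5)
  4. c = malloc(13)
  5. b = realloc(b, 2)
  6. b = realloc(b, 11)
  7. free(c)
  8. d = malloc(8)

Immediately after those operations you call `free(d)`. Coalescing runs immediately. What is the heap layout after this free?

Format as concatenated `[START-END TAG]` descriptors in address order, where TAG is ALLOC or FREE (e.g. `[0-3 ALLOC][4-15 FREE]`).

Answer: [0-4 ALLOC][5-24 FREE][25-35 ALLOC][36-46 FREE]

Derivation:
Op 1: a = malloc(6) -> a = 0; heap: [0-5 ALLOC][6-46 FREE]
Op 2: b = malloc(6) -> b = 6; heap: [0-5 ALLOC][6-11 ALLOC][12-46 FREE]
Op 3: a = realloc(a, 5) -> a = 0; heap: [0-4 ALLOC][5-5 FREE][6-11 ALLOC][12-46 FREE]
Op 4: c = malloc(13) -> c = 12; heap: [0-4 ALLOC][5-5 FREE][6-11 ALLOC][12-24 ALLOC][25-46 FREE]
Op 5: b = realloc(b, 2) -> b = 6; heap: [0-4 ALLOC][5-5 FREE][6-7 ALLOC][8-11 FREE][12-24 ALLOC][25-46 FREE]
Op 6: b = realloc(b, 11) -> b = 25; heap: [0-4 ALLOC][5-11 FREE][12-24 ALLOC][25-35 ALLOC][36-46 FREE]
Op 7: free(c) -> (freed c); heap: [0-4 ALLOC][5-24 FREE][25-35 ALLOC][36-46 FREE]
Op 8: d = malloc(8) -> d = 5; heap: [0-4 ALLOC][5-12 ALLOC][13-24 FREE][25-35 ALLOC][36-46 FREE]
free(d): d = 5 -> block [5-12 ALLOC]; mark free, coalesce with adjacent free neighbors -> [0-4 ALLOC][5-24 FREE][25-35 ALLOC][36-46 FREE]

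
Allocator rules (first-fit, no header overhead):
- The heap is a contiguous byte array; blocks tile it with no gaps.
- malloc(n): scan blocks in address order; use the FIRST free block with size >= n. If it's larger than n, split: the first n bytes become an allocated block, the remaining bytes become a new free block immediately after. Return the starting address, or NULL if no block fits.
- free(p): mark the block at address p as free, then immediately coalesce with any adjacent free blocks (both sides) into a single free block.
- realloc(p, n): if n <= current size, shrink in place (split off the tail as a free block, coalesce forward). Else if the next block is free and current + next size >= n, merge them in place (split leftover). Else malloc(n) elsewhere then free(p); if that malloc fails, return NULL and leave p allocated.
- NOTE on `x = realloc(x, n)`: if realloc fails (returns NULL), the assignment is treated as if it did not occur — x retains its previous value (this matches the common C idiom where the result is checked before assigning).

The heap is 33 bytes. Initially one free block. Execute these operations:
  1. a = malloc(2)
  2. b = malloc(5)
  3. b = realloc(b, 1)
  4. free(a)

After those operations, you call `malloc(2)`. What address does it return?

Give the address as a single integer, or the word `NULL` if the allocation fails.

Op 1: a = malloc(2) -> a = 0; heap: [0-1 ALLOC][2-32 FREE]
Op 2: b = malloc(5) -> b = 2; heap: [0-1 ALLOC][2-6 ALLOC][7-32 FREE]
Op 3: b = realloc(b, 1) -> b = 2; heap: [0-1 ALLOC][2-2 ALLOC][3-32 FREE]
Op 4: free(a) -> (freed a); heap: [0-1 FREE][2-2 ALLOC][3-32 FREE]
malloc(2): first-fit scan over [0-1 FREE][2-2 ALLOC][3-32 FREE] -> 0

Answer: 0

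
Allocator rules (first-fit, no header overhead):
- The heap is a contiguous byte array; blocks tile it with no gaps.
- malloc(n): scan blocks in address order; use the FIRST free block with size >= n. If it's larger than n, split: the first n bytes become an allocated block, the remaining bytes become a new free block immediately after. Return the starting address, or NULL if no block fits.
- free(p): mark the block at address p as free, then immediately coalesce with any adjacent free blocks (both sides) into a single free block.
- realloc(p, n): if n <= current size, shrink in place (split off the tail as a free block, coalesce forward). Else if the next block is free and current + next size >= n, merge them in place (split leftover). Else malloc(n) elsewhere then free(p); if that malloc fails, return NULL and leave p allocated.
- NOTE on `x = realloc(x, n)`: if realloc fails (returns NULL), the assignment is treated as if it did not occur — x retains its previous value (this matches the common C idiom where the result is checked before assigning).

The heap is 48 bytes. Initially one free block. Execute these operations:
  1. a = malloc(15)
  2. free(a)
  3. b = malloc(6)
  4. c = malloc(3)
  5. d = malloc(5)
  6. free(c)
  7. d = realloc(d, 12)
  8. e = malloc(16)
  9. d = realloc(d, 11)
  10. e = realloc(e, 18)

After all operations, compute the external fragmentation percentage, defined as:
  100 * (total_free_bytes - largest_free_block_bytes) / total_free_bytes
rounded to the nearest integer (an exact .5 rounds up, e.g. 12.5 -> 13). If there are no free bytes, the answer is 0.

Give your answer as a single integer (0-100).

Op 1: a = malloc(15) -> a = 0; heap: [0-14 ALLOC][15-47 FREE]
Op 2: free(a) -> (freed a); heap: [0-47 FREE]
Op 3: b = malloc(6) -> b = 0; heap: [0-5 ALLOC][6-47 FREE]
Op 4: c = malloc(3) -> c = 6; heap: [0-5 ALLOC][6-8 ALLOC][9-47 FREE]
Op 5: d = malloc(5) -> d = 9; heap: [0-5 ALLOC][6-8 ALLOC][9-13 ALLOC][14-47 FREE]
Op 6: free(c) -> (freed c); heap: [0-5 ALLOC][6-8 FREE][9-13 ALLOC][14-47 FREE]
Op 7: d = realloc(d, 12) -> d = 9; heap: [0-5 ALLOC][6-8 FREE][9-20 ALLOC][21-47 FREE]
Op 8: e = malloc(16) -> e = 21; heap: [0-5 ALLOC][6-8 FREE][9-20 ALLOC][21-36 ALLOC][37-47 FREE]
Op 9: d = realloc(d, 11) -> d = 9; heap: [0-5 ALLOC][6-8 FREE][9-19 ALLOC][20-20 FREE][21-36 ALLOC][37-47 FREE]
Op 10: e = realloc(e, 18) -> e = 21; heap: [0-5 ALLOC][6-8 FREE][9-19 ALLOC][20-20 FREE][21-38 ALLOC][39-47 FREE]
Free blocks: [3 1 9] total_free=13 largest=9 -> 100*(13-9)/13 = 400/13 ≈ 30.769 -> rounds to 31

Answer: 31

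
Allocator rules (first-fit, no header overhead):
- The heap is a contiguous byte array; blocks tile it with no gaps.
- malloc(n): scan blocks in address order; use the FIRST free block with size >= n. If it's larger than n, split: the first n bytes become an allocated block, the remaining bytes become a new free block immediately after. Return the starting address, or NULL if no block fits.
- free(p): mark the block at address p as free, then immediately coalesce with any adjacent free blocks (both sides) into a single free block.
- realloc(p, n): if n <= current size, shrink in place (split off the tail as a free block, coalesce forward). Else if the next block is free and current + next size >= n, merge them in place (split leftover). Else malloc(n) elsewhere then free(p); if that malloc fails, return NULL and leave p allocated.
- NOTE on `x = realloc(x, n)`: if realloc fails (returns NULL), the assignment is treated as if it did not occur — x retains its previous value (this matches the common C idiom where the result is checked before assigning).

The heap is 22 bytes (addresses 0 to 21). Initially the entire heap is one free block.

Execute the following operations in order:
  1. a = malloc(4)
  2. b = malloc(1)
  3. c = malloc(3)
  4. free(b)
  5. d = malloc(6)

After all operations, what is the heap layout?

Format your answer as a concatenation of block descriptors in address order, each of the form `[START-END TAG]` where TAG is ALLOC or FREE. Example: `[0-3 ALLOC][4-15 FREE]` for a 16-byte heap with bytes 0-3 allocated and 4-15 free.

Op 1: a = malloc(4) -> a = 0; heap: [0-3 ALLOC][4-21 FREE]
Op 2: b = malloc(1) -> b = 4; heap: [0-3 ALLOC][4-4 ALLOC][5-21 FREE]
Op 3: c = malloc(3) -> c = 5; heap: [0-3 ALLOC][4-4 ALLOC][5-7 ALLOC][8-21 FREE]
Op 4: free(b) -> (freed b); heap: [0-3 ALLOC][4-4 FREE][5-7 ALLOC][8-21 FREE]
Op 5: d = malloc(6) -> d = 8; heap: [0-3 ALLOC][4-4 FREE][5-7 ALLOC][8-13 ALLOC][14-21 FREE]

Answer: [0-3 ALLOC][4-4 FREE][5-7 ALLOC][8-13 ALLOC][14-21 FREE]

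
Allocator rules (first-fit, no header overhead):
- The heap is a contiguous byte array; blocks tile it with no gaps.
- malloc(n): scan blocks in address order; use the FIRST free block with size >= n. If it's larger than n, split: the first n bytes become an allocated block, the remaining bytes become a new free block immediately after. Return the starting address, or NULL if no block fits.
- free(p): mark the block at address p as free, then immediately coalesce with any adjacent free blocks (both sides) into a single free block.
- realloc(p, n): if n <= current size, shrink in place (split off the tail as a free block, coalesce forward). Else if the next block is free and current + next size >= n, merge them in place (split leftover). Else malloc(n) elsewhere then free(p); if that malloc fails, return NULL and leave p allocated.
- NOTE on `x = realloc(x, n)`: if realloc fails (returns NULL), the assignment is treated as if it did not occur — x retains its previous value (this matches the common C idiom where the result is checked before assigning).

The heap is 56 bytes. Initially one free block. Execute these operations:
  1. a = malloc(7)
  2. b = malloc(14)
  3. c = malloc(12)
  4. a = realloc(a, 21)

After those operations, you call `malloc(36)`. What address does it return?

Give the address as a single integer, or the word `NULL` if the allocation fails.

Answer: NULL

Derivation:
Op 1: a = malloc(7) -> a = 0; heap: [0-6 ALLOC][7-55 FREE]
Op 2: b = malloc(14) -> b = 7; heap: [0-6 ALLOC][7-20 ALLOC][21-55 FREE]
Op 3: c = malloc(12) -> c = 21; heap: [0-6 ALLOC][7-20 ALLOC][21-32 ALLOC][33-55 FREE]
Op 4: a = realloc(a, 21) -> a = 33; heap: [0-6 FREE][7-20 ALLOC][21-32 ALLOC][33-53 ALLOC][54-55 FREE]
malloc(36): first-fit scan over [0-6 FREE][7-20 ALLOC][21-32 ALLOC][33-53 ALLOC][54-55 FREE] -> NULL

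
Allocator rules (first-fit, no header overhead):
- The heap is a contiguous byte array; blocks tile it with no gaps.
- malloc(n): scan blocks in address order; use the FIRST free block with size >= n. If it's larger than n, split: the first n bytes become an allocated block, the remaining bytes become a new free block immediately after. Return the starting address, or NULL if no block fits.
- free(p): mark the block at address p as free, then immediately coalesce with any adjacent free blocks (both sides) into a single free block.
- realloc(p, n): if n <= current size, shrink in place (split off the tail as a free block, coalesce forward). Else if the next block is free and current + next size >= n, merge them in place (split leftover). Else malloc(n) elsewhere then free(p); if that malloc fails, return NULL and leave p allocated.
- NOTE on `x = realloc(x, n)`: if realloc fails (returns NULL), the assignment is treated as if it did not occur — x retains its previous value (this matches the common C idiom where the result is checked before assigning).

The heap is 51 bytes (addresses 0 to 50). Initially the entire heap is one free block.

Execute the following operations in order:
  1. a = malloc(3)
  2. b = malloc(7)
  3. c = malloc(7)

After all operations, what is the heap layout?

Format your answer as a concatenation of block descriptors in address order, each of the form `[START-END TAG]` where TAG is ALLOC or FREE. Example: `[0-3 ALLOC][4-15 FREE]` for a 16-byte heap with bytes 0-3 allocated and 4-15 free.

Op 1: a = malloc(3) -> a = 0; heap: [0-2 ALLOC][3-50 FREE]
Op 2: b = malloc(7) -> b = 3; heap: [0-2 ALLOC][3-9 ALLOC][10-50 FREE]
Op 3: c = malloc(7) -> c = 10; heap: [0-2 ALLOC][3-9 ALLOC][10-16 ALLOC][17-50 FREE]

Answer: [0-2 ALLOC][3-9 ALLOC][10-16 ALLOC][17-50 FREE]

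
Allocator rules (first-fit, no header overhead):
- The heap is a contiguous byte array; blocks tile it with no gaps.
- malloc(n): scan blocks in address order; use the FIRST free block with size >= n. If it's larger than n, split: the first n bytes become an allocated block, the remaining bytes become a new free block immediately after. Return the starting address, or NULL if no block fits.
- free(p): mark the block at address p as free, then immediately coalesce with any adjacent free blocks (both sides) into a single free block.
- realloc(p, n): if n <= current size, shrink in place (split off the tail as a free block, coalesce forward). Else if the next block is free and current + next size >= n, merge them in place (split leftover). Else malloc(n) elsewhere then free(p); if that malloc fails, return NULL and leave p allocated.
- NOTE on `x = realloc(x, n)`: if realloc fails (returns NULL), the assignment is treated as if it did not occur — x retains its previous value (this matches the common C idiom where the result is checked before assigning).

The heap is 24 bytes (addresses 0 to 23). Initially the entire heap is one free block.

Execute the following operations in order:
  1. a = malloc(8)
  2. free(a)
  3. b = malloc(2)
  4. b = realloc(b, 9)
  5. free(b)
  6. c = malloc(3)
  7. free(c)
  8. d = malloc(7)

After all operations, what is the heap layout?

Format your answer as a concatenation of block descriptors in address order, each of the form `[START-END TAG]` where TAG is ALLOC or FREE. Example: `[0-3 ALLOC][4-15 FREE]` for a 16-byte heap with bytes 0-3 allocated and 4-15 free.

Op 1: a = malloc(8) -> a = 0; heap: [0-7 ALLOC][8-23 FREE]
Op 2: free(a) -> (freed a); heap: [0-23 FREE]
Op 3: b = malloc(2) -> b = 0; heap: [0-1 ALLOC][2-23 FREE]
Op 4: b = realloc(b, 9) -> b = 0; heap: [0-8 ALLOC][9-23 FREE]
Op 5: free(b) -> (freed b); heap: [0-23 FREE]
Op 6: c = malloc(3) -> c = 0; heap: [0-2 ALLOC][3-23 FREE]
Op 7: free(c) -> (freed c); heap: [0-23 FREE]
Op 8: d = malloc(7) -> d = 0; heap: [0-6 ALLOC][7-23 FREE]

Answer: [0-6 ALLOC][7-23 FREE]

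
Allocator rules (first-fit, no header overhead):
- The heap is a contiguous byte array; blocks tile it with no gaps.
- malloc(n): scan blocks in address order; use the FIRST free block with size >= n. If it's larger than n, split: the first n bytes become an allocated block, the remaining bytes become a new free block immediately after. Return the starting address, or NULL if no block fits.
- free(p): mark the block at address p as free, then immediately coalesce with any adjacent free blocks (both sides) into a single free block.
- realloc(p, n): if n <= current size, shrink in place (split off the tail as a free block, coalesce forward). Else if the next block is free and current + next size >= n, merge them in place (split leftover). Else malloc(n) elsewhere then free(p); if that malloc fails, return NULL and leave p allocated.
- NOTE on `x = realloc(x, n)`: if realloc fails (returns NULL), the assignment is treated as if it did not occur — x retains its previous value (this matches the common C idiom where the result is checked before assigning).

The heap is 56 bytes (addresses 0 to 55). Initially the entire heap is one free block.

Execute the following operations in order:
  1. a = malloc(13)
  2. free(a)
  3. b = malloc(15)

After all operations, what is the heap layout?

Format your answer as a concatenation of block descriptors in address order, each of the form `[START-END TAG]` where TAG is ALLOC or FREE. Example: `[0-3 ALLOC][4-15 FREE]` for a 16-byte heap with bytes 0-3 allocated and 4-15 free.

Answer: [0-14 ALLOC][15-55 FREE]

Derivation:
Op 1: a = malloc(13) -> a = 0; heap: [0-12 ALLOC][13-55 FREE]
Op 2: free(a) -> (freed a); heap: [0-55 FREE]
Op 3: b = malloc(15) -> b = 0; heap: [0-14 ALLOC][15-55 FREE]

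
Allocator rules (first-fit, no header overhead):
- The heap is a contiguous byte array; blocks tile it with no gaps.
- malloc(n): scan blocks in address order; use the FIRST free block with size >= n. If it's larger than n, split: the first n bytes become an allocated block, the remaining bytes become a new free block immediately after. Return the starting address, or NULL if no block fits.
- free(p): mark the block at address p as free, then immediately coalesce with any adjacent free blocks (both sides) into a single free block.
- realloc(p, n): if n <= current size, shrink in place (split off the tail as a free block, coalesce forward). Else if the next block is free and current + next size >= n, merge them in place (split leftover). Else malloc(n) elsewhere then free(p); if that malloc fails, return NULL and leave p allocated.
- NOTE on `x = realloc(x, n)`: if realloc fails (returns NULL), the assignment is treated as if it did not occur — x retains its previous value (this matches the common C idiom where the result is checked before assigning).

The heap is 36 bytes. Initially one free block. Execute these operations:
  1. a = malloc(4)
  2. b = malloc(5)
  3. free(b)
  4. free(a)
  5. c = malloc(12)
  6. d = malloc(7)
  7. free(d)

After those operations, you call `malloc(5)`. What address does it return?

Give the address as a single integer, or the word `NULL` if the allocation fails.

Answer: 12

Derivation:
Op 1: a = malloc(4) -> a = 0; heap: [0-3 ALLOC][4-35 FREE]
Op 2: b = malloc(5) -> b = 4; heap: [0-3 ALLOC][4-8 ALLOC][9-35 FREE]
Op 3: free(b) -> (freed b); heap: [0-3 ALLOC][4-35 FREE]
Op 4: free(a) -> (freed a); heap: [0-35 FREE]
Op 5: c = malloc(12) -> c = 0; heap: [0-11 ALLOC][12-35 FREE]
Op 6: d = malloc(7) -> d = 12; heap: [0-11 ALLOC][12-18 ALLOC][19-35 FREE]
Op 7: free(d) -> (freed d); heap: [0-11 ALLOC][12-35 FREE]
malloc(5): first-fit scan over [0-11 ALLOC][12-35 FREE] -> 12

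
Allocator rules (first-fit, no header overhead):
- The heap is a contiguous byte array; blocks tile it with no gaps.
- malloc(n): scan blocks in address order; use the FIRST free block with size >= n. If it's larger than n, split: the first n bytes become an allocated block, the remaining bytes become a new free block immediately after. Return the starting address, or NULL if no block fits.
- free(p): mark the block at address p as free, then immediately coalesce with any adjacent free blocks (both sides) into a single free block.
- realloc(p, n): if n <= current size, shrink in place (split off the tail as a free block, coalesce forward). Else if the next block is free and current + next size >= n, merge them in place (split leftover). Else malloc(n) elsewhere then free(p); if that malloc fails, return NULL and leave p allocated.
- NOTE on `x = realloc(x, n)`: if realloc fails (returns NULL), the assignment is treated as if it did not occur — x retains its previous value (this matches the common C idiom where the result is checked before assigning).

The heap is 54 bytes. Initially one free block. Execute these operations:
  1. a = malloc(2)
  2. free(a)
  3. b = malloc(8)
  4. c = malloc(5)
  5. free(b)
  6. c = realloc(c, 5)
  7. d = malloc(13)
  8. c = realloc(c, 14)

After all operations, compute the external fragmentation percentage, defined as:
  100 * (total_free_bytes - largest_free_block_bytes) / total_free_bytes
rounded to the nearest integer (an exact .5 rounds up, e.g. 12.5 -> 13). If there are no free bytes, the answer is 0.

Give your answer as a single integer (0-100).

Op 1: a = malloc(2) -> a = 0; heap: [0-1 ALLOC][2-53 FREE]
Op 2: free(a) -> (freed a); heap: [0-53 FREE]
Op 3: b = malloc(8) -> b = 0; heap: [0-7 ALLOC][8-53 FREE]
Op 4: c = malloc(5) -> c = 8; heap: [0-7 ALLOC][8-12 ALLOC][13-53 FREE]
Op 5: free(b) -> (freed b); heap: [0-7 FREE][8-12 ALLOC][13-53 FREE]
Op 6: c = realloc(c, 5) -> c = 8; heap: [0-7 FREE][8-12 ALLOC][13-53 FREE]
Op 7: d = malloc(13) -> d = 13; heap: [0-7 FREE][8-12 ALLOC][13-25 ALLOC][26-53 FREE]
Op 8: c = realloc(c, 14) -> c = 26; heap: [0-12 FREE][13-25 ALLOC][26-39 ALLOC][40-53 FREE]
Free blocks: [13 14] total_free=27 largest=14 -> 100*(27-14)/27 = 1300/27 ≈ 48.148 -> rounds to 48

Answer: 48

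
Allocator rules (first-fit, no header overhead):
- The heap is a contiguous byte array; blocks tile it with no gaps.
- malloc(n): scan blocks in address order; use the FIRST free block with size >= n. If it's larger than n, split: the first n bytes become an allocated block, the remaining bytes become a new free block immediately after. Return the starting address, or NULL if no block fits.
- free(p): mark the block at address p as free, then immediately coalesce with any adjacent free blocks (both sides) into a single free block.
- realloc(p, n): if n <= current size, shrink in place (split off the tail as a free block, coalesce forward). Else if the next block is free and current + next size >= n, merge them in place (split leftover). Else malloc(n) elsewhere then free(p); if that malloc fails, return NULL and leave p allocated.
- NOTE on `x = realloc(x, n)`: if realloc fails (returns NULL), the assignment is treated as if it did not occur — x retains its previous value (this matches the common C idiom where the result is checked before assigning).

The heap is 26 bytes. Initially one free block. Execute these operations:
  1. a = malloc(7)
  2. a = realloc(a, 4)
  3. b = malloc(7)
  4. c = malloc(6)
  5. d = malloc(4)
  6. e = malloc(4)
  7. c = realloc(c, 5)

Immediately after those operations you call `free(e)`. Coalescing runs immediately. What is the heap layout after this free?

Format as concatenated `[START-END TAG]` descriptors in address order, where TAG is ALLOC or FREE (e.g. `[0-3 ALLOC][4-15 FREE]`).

Answer: [0-3 ALLOC][4-10 ALLOC][11-15 ALLOC][16-16 FREE][17-20 ALLOC][21-25 FREE]

Derivation:
Op 1: a = malloc(7) -> a = 0; heap: [0-6 ALLOC][7-25 FREE]
Op 2: a = realloc(a, 4) -> a = 0; heap: [0-3 ALLOC][4-25 FREE]
Op 3: b = malloc(7) -> b = 4; heap: [0-3 ALLOC][4-10 ALLOC][11-25 FREE]
Op 4: c = malloc(6) -> c = 11; heap: [0-3 ALLOC][4-10 ALLOC][11-16 ALLOC][17-25 FREE]
Op 5: d = malloc(4) -> d = 17; heap: [0-3 ALLOC][4-10 ALLOC][11-16 ALLOC][17-20 ALLOC][21-25 FREE]
Op 6: e = malloc(4) -> e = 21; heap: [0-3 ALLOC][4-10 ALLOC][11-16 ALLOC][17-20 ALLOC][21-24 ALLOC][25-25 FREE]
Op 7: c = realloc(c, 5) -> c = 11; heap: [0-3 ALLOC][4-10 ALLOC][11-15 ALLOC][16-16 FREE][17-20 ALLOC][21-24 ALLOC][25-25 FREE]
free(e): e = 21 -> block [21-24 ALLOC]; mark free, coalesce with adjacent free neighbors -> [0-3 ALLOC][4-10 ALLOC][11-15 ALLOC][16-16 FREE][17-20 ALLOC][21-25 FREE]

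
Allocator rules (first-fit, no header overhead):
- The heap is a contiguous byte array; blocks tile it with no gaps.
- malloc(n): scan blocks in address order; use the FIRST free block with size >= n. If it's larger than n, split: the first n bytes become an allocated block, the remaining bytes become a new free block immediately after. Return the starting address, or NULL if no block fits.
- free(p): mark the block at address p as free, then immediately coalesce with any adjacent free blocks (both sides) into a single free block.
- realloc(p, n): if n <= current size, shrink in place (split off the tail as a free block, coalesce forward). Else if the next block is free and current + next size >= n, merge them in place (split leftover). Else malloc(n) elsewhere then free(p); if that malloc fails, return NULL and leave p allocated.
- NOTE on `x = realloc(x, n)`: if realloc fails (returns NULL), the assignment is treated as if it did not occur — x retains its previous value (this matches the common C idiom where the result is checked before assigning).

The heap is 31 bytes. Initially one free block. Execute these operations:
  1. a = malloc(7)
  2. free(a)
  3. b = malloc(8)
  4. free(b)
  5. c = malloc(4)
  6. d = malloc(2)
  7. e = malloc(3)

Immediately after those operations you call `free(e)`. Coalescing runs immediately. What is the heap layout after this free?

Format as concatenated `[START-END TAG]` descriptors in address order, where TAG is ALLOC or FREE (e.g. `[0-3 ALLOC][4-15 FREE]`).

Op 1: a = malloc(7) -> a = 0; heap: [0-6 ALLOC][7-30 FREE]
Op 2: free(a) -> (freed a); heap: [0-30 FREE]
Op 3: b = malloc(8) -> b = 0; heap: [0-7 ALLOC][8-30 FREE]
Op 4: free(b) -> (freed b); heap: [0-30 FREE]
Op 5: c = malloc(4) -> c = 0; heap: [0-3 ALLOC][4-30 FREE]
Op 6: d = malloc(2) -> d = 4; heap: [0-3 ALLOC][4-5 ALLOC][6-30 FREE]
Op 7: e = malloc(3) -> e = 6; heap: [0-3 ALLOC][4-5 ALLOC][6-8 ALLOC][9-30 FREE]
free(e): e = 6 -> block [6-8 ALLOC]; mark free, coalesce with adjacent free neighbors -> [0-3 ALLOC][4-5 ALLOC][6-30 FREE]

Answer: [0-3 ALLOC][4-5 ALLOC][6-30 FREE]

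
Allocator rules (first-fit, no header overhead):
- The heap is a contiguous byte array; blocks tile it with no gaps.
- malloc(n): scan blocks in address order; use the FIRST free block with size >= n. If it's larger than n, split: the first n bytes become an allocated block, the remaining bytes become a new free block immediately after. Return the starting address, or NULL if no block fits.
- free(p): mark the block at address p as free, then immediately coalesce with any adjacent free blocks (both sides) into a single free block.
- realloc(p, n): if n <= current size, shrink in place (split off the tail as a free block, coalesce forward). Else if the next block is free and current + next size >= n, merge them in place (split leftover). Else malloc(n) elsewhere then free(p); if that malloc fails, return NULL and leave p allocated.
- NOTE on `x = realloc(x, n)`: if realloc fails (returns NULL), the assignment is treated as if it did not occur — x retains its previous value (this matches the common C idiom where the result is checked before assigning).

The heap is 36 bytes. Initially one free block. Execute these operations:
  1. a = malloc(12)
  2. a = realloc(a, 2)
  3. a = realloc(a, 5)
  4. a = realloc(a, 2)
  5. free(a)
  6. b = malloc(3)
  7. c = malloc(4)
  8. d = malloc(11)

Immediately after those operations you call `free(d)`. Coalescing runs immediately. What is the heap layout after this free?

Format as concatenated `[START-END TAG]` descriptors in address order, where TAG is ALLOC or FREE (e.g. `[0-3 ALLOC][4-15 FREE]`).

Answer: [0-2 ALLOC][3-6 ALLOC][7-35 FREE]

Derivation:
Op 1: a = malloc(12) -> a = 0; heap: [0-11 ALLOC][12-35 FREE]
Op 2: a = realloc(a, 2) -> a = 0; heap: [0-1 ALLOC][2-35 FREE]
Op 3: a = realloc(a, 5) -> a = 0; heap: [0-4 ALLOC][5-35 FREE]
Op 4: a = realloc(a, 2) -> a = 0; heap: [0-1 ALLOC][2-35 FREE]
Op 5: free(a) -> (freed a); heap: [0-35 FREE]
Op 6: b = malloc(3) -> b = 0; heap: [0-2 ALLOC][3-35 FREE]
Op 7: c = malloc(4) -> c = 3; heap: [0-2 ALLOC][3-6 ALLOC][7-35 FREE]
Op 8: d = malloc(11) -> d = 7; heap: [0-2 ALLOC][3-6 ALLOC][7-17 ALLOC][18-35 FREE]
free(d): d = 7 -> block [7-17 ALLOC]; mark free, coalesce with adjacent free neighbors -> [0-2 ALLOC][3-6 ALLOC][7-35 FREE]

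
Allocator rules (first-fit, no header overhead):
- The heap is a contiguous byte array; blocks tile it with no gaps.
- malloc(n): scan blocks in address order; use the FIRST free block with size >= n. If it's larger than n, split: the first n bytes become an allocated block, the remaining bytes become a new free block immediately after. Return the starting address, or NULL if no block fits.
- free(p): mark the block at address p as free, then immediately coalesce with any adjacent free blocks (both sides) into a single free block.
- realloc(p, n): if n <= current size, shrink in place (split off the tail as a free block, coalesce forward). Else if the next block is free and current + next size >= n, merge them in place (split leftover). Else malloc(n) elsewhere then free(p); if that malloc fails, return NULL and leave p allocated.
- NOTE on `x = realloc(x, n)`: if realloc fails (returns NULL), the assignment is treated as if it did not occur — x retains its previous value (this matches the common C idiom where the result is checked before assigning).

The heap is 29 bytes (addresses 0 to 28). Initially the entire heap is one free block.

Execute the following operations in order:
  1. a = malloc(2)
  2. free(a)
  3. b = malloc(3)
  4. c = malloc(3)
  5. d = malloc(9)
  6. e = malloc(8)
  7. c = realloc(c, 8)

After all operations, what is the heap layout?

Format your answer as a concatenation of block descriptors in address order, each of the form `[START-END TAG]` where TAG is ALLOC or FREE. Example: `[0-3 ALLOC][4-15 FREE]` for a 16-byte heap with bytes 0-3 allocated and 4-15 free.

Op 1: a = malloc(2) -> a = 0; heap: [0-1 ALLOC][2-28 FREE]
Op 2: free(a) -> (freed a); heap: [0-28 FREE]
Op 3: b = malloc(3) -> b = 0; heap: [0-2 ALLOC][3-28 FREE]
Op 4: c = malloc(3) -> c = 3; heap: [0-2 ALLOC][3-5 ALLOC][6-28 FREE]
Op 5: d = malloc(9) -> d = 6; heap: [0-2 ALLOC][3-5 ALLOC][6-14 ALLOC][15-28 FREE]
Op 6: e = malloc(8) -> e = 15; heap: [0-2 ALLOC][3-5 ALLOC][6-14 ALLOC][15-22 ALLOC][23-28 FREE]
Op 7: c = realloc(c, 8) -> NULL (c unchanged); heap: [0-2 ALLOC][3-5 ALLOC][6-14 ALLOC][15-22 ALLOC][23-28 FREE]

Answer: [0-2 ALLOC][3-5 ALLOC][6-14 ALLOC][15-22 ALLOC][23-28 FREE]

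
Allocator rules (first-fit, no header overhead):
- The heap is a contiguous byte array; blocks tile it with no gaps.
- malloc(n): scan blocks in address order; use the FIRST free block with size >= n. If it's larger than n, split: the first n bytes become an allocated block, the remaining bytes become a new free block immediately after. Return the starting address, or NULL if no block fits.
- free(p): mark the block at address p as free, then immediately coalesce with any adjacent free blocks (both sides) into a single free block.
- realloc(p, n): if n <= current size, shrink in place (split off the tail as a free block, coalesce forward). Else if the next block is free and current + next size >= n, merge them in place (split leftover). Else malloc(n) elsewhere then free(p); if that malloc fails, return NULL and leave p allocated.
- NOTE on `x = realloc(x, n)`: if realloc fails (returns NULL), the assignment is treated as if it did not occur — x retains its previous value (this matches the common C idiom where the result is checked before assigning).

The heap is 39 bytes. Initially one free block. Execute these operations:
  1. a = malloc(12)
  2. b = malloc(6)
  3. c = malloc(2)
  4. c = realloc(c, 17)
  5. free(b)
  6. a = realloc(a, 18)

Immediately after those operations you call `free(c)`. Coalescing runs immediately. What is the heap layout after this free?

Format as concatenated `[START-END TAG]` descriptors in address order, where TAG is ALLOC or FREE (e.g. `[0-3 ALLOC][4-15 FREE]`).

Answer: [0-17 ALLOC][18-38 FREE]

Derivation:
Op 1: a = malloc(12) -> a = 0; heap: [0-11 ALLOC][12-38 FREE]
Op 2: b = malloc(6) -> b = 12; heap: [0-11 ALLOC][12-17 ALLOC][18-38 FREE]
Op 3: c = malloc(2) -> c = 18; heap: [0-11 ALLOC][12-17 ALLOC][18-19 ALLOC][20-38 FREE]
Op 4: c = realloc(c, 17) -> c = 18; heap: [0-11 ALLOC][12-17 ALLOC][18-34 ALLOC][35-38 FREE]
Op 5: free(b) -> (freed b); heap: [0-11 ALLOC][12-17 FREE][18-34 ALLOC][35-38 FREE]
Op 6: a = realloc(a, 18) -> a = 0; heap: [0-17 ALLOC][18-34 ALLOC][35-38 FREE]
free(c): c = 18 -> block [18-34 ALLOC]; mark free, coalesce with adjacent free neighbors -> [0-17 ALLOC][18-38 FREE]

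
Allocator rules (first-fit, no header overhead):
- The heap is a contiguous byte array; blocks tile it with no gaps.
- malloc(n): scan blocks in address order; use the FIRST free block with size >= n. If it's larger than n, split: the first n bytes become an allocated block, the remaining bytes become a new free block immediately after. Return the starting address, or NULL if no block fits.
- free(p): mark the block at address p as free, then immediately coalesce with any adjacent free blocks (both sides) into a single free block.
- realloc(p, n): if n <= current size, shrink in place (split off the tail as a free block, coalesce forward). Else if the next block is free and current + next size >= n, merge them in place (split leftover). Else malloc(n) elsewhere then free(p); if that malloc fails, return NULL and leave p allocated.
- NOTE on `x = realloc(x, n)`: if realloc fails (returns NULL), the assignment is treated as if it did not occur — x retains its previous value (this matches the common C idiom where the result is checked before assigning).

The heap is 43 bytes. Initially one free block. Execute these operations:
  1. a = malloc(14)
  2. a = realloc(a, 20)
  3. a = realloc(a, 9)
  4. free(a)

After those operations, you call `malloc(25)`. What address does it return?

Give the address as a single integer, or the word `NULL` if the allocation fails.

Op 1: a = malloc(14) -> a = 0; heap: [0-13 ALLOC][14-42 FREE]
Op 2: a = realloc(a, 20) -> a = 0; heap: [0-19 ALLOC][20-42 FREE]
Op 3: a = realloc(a, 9) -> a = 0; heap: [0-8 ALLOC][9-42 FREE]
Op 4: free(a) -> (freed a); heap: [0-42 FREE]
malloc(25): first-fit scan over [0-42 FREE] -> 0

Answer: 0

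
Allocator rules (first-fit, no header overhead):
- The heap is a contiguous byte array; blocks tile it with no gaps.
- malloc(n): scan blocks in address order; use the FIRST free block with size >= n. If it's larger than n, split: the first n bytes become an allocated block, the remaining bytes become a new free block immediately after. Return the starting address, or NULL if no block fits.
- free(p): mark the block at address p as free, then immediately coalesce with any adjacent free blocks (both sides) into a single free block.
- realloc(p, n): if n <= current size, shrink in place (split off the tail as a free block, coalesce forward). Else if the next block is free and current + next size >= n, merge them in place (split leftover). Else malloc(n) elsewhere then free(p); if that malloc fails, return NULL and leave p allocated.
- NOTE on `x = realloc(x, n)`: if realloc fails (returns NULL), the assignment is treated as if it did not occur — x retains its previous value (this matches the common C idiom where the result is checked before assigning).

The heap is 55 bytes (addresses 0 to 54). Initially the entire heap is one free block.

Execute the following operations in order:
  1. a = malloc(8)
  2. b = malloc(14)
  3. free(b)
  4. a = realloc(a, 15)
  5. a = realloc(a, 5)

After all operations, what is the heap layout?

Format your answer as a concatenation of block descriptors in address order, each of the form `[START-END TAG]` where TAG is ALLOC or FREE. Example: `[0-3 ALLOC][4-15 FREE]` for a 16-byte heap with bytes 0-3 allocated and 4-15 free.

Answer: [0-4 ALLOC][5-54 FREE]

Derivation:
Op 1: a = malloc(8) -> a = 0; heap: [0-7 ALLOC][8-54 FREE]
Op 2: b = malloc(14) -> b = 8; heap: [0-7 ALLOC][8-21 ALLOC][22-54 FREE]
Op 3: free(b) -> (freed b); heap: [0-7 ALLOC][8-54 FREE]
Op 4: a = realloc(a, 15) -> a = 0; heap: [0-14 ALLOC][15-54 FREE]
Op 5: a = realloc(a, 5) -> a = 0; heap: [0-4 ALLOC][5-54 FREE]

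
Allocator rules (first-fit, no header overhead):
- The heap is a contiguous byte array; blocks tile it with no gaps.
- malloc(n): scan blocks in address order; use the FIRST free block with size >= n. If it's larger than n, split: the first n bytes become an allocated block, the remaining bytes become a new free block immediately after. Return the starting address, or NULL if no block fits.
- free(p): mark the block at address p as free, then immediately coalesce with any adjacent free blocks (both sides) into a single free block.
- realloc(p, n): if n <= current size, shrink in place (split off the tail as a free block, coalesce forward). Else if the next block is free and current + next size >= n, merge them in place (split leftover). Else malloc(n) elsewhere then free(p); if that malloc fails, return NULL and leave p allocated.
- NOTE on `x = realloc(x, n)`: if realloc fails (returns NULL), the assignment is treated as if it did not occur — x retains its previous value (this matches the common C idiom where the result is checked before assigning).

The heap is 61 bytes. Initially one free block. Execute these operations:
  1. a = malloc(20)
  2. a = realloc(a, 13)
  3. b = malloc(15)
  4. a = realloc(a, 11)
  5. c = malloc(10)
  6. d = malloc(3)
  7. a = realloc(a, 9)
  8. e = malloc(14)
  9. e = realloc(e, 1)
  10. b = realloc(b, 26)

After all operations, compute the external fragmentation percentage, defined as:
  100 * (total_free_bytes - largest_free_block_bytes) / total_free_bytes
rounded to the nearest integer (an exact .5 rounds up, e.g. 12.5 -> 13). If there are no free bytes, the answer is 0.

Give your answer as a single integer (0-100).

Answer: 17

Derivation:
Op 1: a = malloc(20) -> a = 0; heap: [0-19 ALLOC][20-60 FREE]
Op 2: a = realloc(a, 13) -> a = 0; heap: [0-12 ALLOC][13-60 FREE]
Op 3: b = malloc(15) -> b = 13; heap: [0-12 ALLOC][13-27 ALLOC][28-60 FREE]
Op 4: a = realloc(a, 11) -> a = 0; heap: [0-10 ALLOC][11-12 FREE][13-27 ALLOC][28-60 FREE]
Op 5: c = malloc(10) -> c = 28; heap: [0-10 ALLOC][11-12 FREE][13-27 ALLOC][28-37 ALLOC][38-60 FREE]
Op 6: d = malloc(3) -> d = 38; heap: [0-10 ALLOC][11-12 FREE][13-27 ALLOC][28-37 ALLOC][38-40 ALLOC][41-60 FREE]
Op 7: a = realloc(a, 9) -> a = 0; heap: [0-8 ALLOC][9-12 FREE][13-27 ALLOC][28-37 ALLOC][38-40 ALLOC][41-60 FREE]
Op 8: e = malloc(14) -> e = 41; heap: [0-8 ALLOC][9-12 FREE][13-27 ALLOC][28-37 ALLOC][38-40 ALLOC][41-54 ALLOC][55-60 FREE]
Op 9: e = realloc(e, 1) -> e = 41; heap: [0-8 ALLOC][9-12 FREE][13-27 ALLOC][28-37 ALLOC][38-40 ALLOC][41-41 ALLOC][42-60 FREE]
Op 10: b = realloc(b, 26) -> NULL (b unchanged); heap: [0-8 ALLOC][9-12 FREE][13-27 ALLOC][28-37 ALLOC][38-40 ALLOC][41-41 ALLOC][42-60 FREE]
Free blocks: [4 19] total_free=23 largest=19 -> 100*(23-19)/23 = 400/23 ≈ 17.391 -> rounds to 17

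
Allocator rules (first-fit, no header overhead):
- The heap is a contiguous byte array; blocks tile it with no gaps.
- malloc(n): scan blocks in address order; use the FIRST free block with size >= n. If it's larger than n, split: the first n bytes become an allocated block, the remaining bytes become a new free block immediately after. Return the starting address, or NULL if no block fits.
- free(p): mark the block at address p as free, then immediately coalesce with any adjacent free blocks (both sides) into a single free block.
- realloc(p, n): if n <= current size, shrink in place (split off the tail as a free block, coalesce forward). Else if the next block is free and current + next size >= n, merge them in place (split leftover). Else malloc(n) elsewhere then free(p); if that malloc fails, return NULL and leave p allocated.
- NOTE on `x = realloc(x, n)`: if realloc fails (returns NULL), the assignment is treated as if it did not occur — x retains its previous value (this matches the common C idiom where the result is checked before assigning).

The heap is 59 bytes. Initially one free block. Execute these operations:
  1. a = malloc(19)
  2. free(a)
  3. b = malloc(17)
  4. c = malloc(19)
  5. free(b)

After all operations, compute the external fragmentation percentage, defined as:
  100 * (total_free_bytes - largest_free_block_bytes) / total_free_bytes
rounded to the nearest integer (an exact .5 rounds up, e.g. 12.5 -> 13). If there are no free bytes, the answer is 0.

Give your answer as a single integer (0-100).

Answer: 43

Derivation:
Op 1: a = malloc(19) -> a = 0; heap: [0-18 ALLOC][19-58 FREE]
Op 2: free(a) -> (freed a); heap: [0-58 FREE]
Op 3: b = malloc(17) -> b = 0; heap: [0-16 ALLOC][17-58 FREE]
Op 4: c = malloc(19) -> c = 17; heap: [0-16 ALLOC][17-35 ALLOC][36-58 FREE]
Op 5: free(b) -> (freed b); heap: [0-16 FREE][17-35 ALLOC][36-58 FREE]
Free blocks: [17 23] total_free=40 largest=23 -> 100*(40-23)/40 = 1700/40 = 42.5 -> rounds to 43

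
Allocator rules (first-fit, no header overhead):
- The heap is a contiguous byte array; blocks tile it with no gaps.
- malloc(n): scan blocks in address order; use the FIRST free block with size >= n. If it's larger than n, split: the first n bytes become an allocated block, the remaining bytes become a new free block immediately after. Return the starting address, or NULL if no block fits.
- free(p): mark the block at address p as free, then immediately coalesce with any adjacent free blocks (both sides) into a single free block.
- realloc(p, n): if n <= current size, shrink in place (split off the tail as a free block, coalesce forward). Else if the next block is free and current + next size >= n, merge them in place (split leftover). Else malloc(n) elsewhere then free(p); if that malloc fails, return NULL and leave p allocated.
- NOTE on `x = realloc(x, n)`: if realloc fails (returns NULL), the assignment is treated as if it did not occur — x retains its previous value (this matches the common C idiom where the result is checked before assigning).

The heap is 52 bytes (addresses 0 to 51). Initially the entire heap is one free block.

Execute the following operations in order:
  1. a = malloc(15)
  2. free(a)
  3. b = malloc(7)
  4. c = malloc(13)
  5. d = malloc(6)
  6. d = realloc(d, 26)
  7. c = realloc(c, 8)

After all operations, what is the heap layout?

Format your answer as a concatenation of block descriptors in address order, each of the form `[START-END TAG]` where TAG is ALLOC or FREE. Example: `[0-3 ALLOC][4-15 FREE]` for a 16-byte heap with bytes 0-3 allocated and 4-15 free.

Answer: [0-6 ALLOC][7-14 ALLOC][15-19 FREE][20-45 ALLOC][46-51 FREE]

Derivation:
Op 1: a = malloc(15) -> a = 0; heap: [0-14 ALLOC][15-51 FREE]
Op 2: free(a) -> (freed a); heap: [0-51 FREE]
Op 3: b = malloc(7) -> b = 0; heap: [0-6 ALLOC][7-51 FREE]
Op 4: c = malloc(13) -> c = 7; heap: [0-6 ALLOC][7-19 ALLOC][20-51 FREE]
Op 5: d = malloc(6) -> d = 20; heap: [0-6 ALLOC][7-19 ALLOC][20-25 ALLOC][26-51 FREE]
Op 6: d = realloc(d, 26) -> d = 20; heap: [0-6 ALLOC][7-19 ALLOC][20-45 ALLOC][46-51 FREE]
Op 7: c = realloc(c, 8) -> c = 7; heap: [0-6 ALLOC][7-14 ALLOC][15-19 FREE][20-45 ALLOC][46-51 FREE]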